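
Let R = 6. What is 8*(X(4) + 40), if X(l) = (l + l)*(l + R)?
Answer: 960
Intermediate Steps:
X(l) = 2*l*(6 + l) (X(l) = (l + l)*(l + 6) = (2*l)*(6 + l) = 2*l*(6 + l))
8*(X(4) + 40) = 8*(2*4*(6 + 4) + 40) = 8*(2*4*10 + 40) = 8*(80 + 40) = 8*120 = 960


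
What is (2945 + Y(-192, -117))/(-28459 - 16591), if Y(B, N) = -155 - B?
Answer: -1491/22525 ≈ -0.066193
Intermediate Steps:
(2945 + Y(-192, -117))/(-28459 - 16591) = (2945 + (-155 - 1*(-192)))/(-28459 - 16591) = (2945 + (-155 + 192))/(-45050) = (2945 + 37)*(-1/45050) = 2982*(-1/45050) = -1491/22525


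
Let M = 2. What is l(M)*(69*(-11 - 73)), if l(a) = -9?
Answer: 52164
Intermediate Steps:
l(M)*(69*(-11 - 73)) = -621*(-11 - 73) = -621*(-84) = -9*(-5796) = 52164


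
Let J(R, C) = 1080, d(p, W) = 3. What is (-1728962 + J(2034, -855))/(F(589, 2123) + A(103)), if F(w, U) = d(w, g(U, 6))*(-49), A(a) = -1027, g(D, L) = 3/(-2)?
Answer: 863941/587 ≈ 1471.8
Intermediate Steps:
g(D, L) = -3/2 (g(D, L) = 3*(-1/2) = -3/2)
F(w, U) = -147 (F(w, U) = 3*(-49) = -147)
(-1728962 + J(2034, -855))/(F(589, 2123) + A(103)) = (-1728962 + 1080)/(-147 - 1027) = -1727882/(-1174) = -1727882*(-1/1174) = 863941/587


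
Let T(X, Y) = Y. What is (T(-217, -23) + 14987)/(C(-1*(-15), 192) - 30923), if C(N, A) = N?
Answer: -3741/7727 ≈ -0.48415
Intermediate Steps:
(T(-217, -23) + 14987)/(C(-1*(-15), 192) - 30923) = (-23 + 14987)/(-1*(-15) - 30923) = 14964/(15 - 30923) = 14964/(-30908) = 14964*(-1/30908) = -3741/7727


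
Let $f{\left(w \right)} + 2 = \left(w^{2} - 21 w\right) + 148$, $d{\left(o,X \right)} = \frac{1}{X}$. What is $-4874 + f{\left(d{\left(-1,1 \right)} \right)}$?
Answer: $-4748$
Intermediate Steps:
$f{\left(w \right)} = 146 + w^{2} - 21 w$ ($f{\left(w \right)} = -2 + \left(\left(w^{2} - 21 w\right) + 148\right) = -2 + \left(148 + w^{2} - 21 w\right) = 146 + w^{2} - 21 w$)
$-4874 + f{\left(d{\left(-1,1 \right)} \right)} = -4874 + \left(146 + \left(1^{-1}\right)^{2} - \frac{21}{1}\right) = -4874 + \left(146 + 1^{2} - 21\right) = -4874 + \left(146 + 1 - 21\right) = -4874 + 126 = -4748$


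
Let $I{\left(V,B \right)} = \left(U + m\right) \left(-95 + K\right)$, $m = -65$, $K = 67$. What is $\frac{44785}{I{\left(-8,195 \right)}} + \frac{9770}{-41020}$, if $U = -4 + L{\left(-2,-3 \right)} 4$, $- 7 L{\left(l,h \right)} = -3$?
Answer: $\frac{90933701}{3864084} \approx 23.533$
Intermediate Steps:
$L{\left(l,h \right)} = \frac{3}{7}$ ($L{\left(l,h \right)} = \left(- \frac{1}{7}\right) \left(-3\right) = \frac{3}{7}$)
$U = - \frac{16}{7}$ ($U = -4 + \frac{3}{7} \cdot 4 = -4 + \frac{12}{7} = - \frac{16}{7} \approx -2.2857$)
$I{\left(V,B \right)} = 1884$ ($I{\left(V,B \right)} = \left(- \frac{16}{7} - 65\right) \left(-95 + 67\right) = \left(- \frac{471}{7}\right) \left(-28\right) = 1884$)
$\frac{44785}{I{\left(-8,195 \right)}} + \frac{9770}{-41020} = \frac{44785}{1884} + \frac{9770}{-41020} = 44785 \cdot \frac{1}{1884} + 9770 \left(- \frac{1}{41020}\right) = \frac{44785}{1884} - \frac{977}{4102} = \frac{90933701}{3864084}$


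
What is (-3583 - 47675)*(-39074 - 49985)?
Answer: 4564986222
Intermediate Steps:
(-3583 - 47675)*(-39074 - 49985) = -51258*(-89059) = 4564986222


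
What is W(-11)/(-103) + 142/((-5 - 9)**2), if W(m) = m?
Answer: 8391/10094 ≈ 0.83129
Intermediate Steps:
W(-11)/(-103) + 142/((-5 - 9)**2) = -11/(-103) + 142/((-5 - 9)**2) = -11*(-1/103) + 142/((-14)**2) = 11/103 + 142/196 = 11/103 + 142*(1/196) = 11/103 + 71/98 = 8391/10094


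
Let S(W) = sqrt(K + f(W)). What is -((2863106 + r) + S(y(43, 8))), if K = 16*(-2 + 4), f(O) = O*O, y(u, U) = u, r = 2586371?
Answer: -5449477 - 3*sqrt(209) ≈ -5.4495e+6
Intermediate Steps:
f(O) = O**2
K = 32 (K = 16*2 = 32)
S(W) = sqrt(32 + W**2)
-((2863106 + r) + S(y(43, 8))) = -((2863106 + 2586371) + sqrt(32 + 43**2)) = -(5449477 + sqrt(32 + 1849)) = -(5449477 + sqrt(1881)) = -(5449477 + 3*sqrt(209)) = -5449477 - 3*sqrt(209)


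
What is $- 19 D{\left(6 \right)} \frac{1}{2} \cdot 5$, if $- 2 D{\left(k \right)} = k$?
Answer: $\frac{285}{2} \approx 142.5$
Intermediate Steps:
$D{\left(k \right)} = - \frac{k}{2}$
$- 19 D{\left(6 \right)} \frac{1}{2} \cdot 5 = - 19 \left(\left(- \frac{1}{2}\right) 6\right) \frac{1}{2} \cdot 5 = \left(-19\right) \left(-3\right) \frac{1}{2} \cdot 5 = 57 \cdot \frac{5}{2} = \frac{285}{2}$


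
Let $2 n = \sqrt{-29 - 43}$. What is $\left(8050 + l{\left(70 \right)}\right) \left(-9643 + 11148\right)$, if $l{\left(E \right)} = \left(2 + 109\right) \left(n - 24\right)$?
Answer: $8105930 + 501165 i \sqrt{2} \approx 8.1059 \cdot 10^{6} + 7.0875 \cdot 10^{5} i$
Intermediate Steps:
$n = 3 i \sqrt{2}$ ($n = \frac{\sqrt{-29 - 43}}{2} = \frac{\sqrt{-72}}{2} = \frac{6 i \sqrt{2}}{2} = 3 i \sqrt{2} \approx 4.2426 i$)
$l{\left(E \right)} = -2664 + 333 i \sqrt{2}$ ($l{\left(E \right)} = \left(2 + 109\right) \left(3 i \sqrt{2} - 24\right) = 111 \left(-24 + 3 i \sqrt{2}\right) = -2664 + 333 i \sqrt{2}$)
$\left(8050 + l{\left(70 \right)}\right) \left(-9643 + 11148\right) = \left(8050 - \left(2664 - 333 i \sqrt{2}\right)\right) \left(-9643 + 11148\right) = \left(5386 + 333 i \sqrt{2}\right) 1505 = 8105930 + 501165 i \sqrt{2}$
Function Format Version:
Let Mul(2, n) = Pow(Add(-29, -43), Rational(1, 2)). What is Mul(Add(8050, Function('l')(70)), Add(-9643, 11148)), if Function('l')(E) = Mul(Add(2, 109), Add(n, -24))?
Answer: Add(8105930, Mul(501165, I, Pow(2, Rational(1, 2)))) ≈ Add(8.1059e+6, Mul(7.0875e+5, I))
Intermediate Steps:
n = Mul(3, I, Pow(2, Rational(1, 2))) (n = Mul(Rational(1, 2), Pow(Add(-29, -43), Rational(1, 2))) = Mul(Rational(1, 2), Pow(-72, Rational(1, 2))) = Mul(Rational(1, 2), Mul(6, I, Pow(2, Rational(1, 2)))) = Mul(3, I, Pow(2, Rational(1, 2))) ≈ Mul(4.2426, I))
Function('l')(E) = Add(-2664, Mul(333, I, Pow(2, Rational(1, 2)))) (Function('l')(E) = Mul(Add(2, 109), Add(Mul(3, I, Pow(2, Rational(1, 2))), -24)) = Mul(111, Add(-24, Mul(3, I, Pow(2, Rational(1, 2))))) = Add(-2664, Mul(333, I, Pow(2, Rational(1, 2)))))
Mul(Add(8050, Function('l')(70)), Add(-9643, 11148)) = Mul(Add(8050, Add(-2664, Mul(333, I, Pow(2, Rational(1, 2))))), Add(-9643, 11148)) = Mul(Add(5386, Mul(333, I, Pow(2, Rational(1, 2)))), 1505) = Add(8105930, Mul(501165, I, Pow(2, Rational(1, 2))))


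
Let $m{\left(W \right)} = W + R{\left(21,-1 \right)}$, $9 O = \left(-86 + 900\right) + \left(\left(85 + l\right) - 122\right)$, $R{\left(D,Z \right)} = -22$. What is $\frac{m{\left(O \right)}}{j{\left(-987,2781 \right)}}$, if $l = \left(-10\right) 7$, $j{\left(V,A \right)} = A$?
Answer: $\frac{509}{25029} \approx 0.020336$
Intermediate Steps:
$l = -70$
$O = \frac{707}{9}$ ($O = \frac{\left(-86 + 900\right) + \left(\left(85 - 70\right) - 122\right)}{9} = \frac{814 + \left(15 - 122\right)}{9} = \frac{814 - 107}{9} = \frac{1}{9} \cdot 707 = \frac{707}{9} \approx 78.556$)
$m{\left(W \right)} = -22 + W$ ($m{\left(W \right)} = W - 22 = -22 + W$)
$\frac{m{\left(O \right)}}{j{\left(-987,2781 \right)}} = \frac{-22 + \frac{707}{9}}{2781} = \frac{509}{9} \cdot \frac{1}{2781} = \frac{509}{25029}$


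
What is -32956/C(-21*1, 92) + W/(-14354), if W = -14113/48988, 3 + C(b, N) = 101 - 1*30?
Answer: -5793448302807/11953953784 ≈ -484.65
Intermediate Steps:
C(b, N) = 68 (C(b, N) = -3 + (101 - 1*30) = -3 + (101 - 30) = -3 + 71 = 68)
W = -14113/48988 (W = -14113*1/48988 = -14113/48988 ≈ -0.28809)
-32956/C(-21*1, 92) + W/(-14354) = -32956/68 - 14113/48988/(-14354) = -32956*1/68 - 14113/48988*(-1/14354) = -8239/17 + 14113/703173752 = -5793448302807/11953953784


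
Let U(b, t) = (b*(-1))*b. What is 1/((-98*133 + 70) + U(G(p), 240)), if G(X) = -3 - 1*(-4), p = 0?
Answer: -1/12965 ≈ -7.7131e-5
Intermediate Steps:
G(X) = 1 (G(X) = -3 + 4 = 1)
U(b, t) = -b² (U(b, t) = (-b)*b = -b²)
1/((-98*133 + 70) + U(G(p), 240)) = 1/((-98*133 + 70) - 1*1²) = 1/((-13034 + 70) - 1*1) = 1/(-12964 - 1) = 1/(-12965) = -1/12965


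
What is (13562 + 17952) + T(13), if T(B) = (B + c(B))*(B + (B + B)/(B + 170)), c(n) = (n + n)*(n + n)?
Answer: 7424107/183 ≈ 40569.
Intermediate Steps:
c(n) = 4*n² (c(n) = (2*n)*(2*n) = 4*n²)
T(B) = (B + 4*B²)*(B + 2*B/(170 + B)) (T(B) = (B + 4*B²)*(B + (B + B)/(B + 170)) = (B + 4*B²)*(B + (2*B)/(170 + B)) = (B + 4*B²)*(B + 2*B/(170 + B)))
(13562 + 17952) + T(13) = (13562 + 17952) + 13²*(172 + 4*13² + 689*13)/(170 + 13) = 31514 + 169*(172 + 4*169 + 8957)/183 = 31514 + 169*(1/183)*(172 + 676 + 8957) = 31514 + 169*(1/183)*9805 = 31514 + 1657045/183 = 7424107/183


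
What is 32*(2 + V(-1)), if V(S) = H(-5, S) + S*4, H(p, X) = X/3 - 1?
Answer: -320/3 ≈ -106.67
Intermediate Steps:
H(p, X) = -1 + X/3 (H(p, X) = X/3 - 1 = -1 + X/3)
V(S) = -1 + 13*S/3 (V(S) = (-1 + S/3) + S*4 = (-1 + S/3) + 4*S = -1 + 13*S/3)
32*(2 + V(-1)) = 32*(2 + (-1 + (13/3)*(-1))) = 32*(2 + (-1 - 13/3)) = 32*(2 - 16/3) = 32*(-10/3) = -320/3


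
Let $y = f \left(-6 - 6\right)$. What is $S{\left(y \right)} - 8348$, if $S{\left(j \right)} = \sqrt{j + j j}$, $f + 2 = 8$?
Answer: $-8348 + 6 \sqrt{142} \approx -8276.5$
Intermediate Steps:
$f = 6$ ($f = -2 + 8 = 6$)
$y = -72$ ($y = 6 \left(-6 - 6\right) = 6 \left(-12\right) = -72$)
$S{\left(j \right)} = \sqrt{j + j^{2}}$
$S{\left(y \right)} - 8348 = \sqrt{- 72 \left(1 - 72\right)} - 8348 = \sqrt{\left(-72\right) \left(-71\right)} - 8348 = \sqrt{5112} - 8348 = 6 \sqrt{142} - 8348 = -8348 + 6 \sqrt{142}$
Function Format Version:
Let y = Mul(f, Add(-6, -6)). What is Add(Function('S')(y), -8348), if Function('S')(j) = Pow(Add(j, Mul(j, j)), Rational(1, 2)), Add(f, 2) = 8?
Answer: Add(-8348, Mul(6, Pow(142, Rational(1, 2)))) ≈ -8276.5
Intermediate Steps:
f = 6 (f = Add(-2, 8) = 6)
y = -72 (y = Mul(6, Add(-6, -6)) = Mul(6, -12) = -72)
Function('S')(j) = Pow(Add(j, Pow(j, 2)), Rational(1, 2))
Add(Function('S')(y), -8348) = Add(Pow(Mul(-72, Add(1, -72)), Rational(1, 2)), -8348) = Add(Pow(Mul(-72, -71), Rational(1, 2)), -8348) = Add(Pow(5112, Rational(1, 2)), -8348) = Add(Mul(6, Pow(142, Rational(1, 2))), -8348) = Add(-8348, Mul(6, Pow(142, Rational(1, 2))))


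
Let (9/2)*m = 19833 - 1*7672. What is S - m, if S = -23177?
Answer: -232915/9 ≈ -25879.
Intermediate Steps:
m = 24322/9 (m = 2*(19833 - 1*7672)/9 = 2*(19833 - 7672)/9 = (2/9)*12161 = 24322/9 ≈ 2702.4)
S - m = -23177 - 1*24322/9 = -23177 - 24322/9 = -232915/9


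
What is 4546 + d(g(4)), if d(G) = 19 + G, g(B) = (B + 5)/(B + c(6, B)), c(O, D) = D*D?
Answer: 91309/20 ≈ 4565.5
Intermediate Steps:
c(O, D) = D²
g(B) = (5 + B)/(B + B²) (g(B) = (B + 5)/(B + B²) = (5 + B)/(B + B²))
4546 + d(g(4)) = 4546 + (19 + (5 + 4)/(4*(1 + 4))) = 4546 + (19 + (¼)*9/5) = 4546 + (19 + (¼)*(⅕)*9) = 4546 + (19 + 9/20) = 4546 + 389/20 = 91309/20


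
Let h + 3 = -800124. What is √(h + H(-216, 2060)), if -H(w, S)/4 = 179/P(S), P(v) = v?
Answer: 4*I*√13263360985/515 ≈ 894.5*I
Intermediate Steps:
h = -800127 (h = -3 - 800124 = -800127)
H(w, S) = -716/S
√(h + H(-216, 2060)) = √(-800127 - 716/2060) = √(-800127 - 716*1/2060) = √(-800127 - 179/515) = √(-412065584/515) = 4*I*√13263360985/515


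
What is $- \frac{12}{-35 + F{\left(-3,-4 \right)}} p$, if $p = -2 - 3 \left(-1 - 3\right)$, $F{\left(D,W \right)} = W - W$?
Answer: $\frac{24}{7} \approx 3.4286$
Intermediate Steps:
$F{\left(D,W \right)} = 0$
$p = 10$ ($p = -2 - 3 \left(-1 - 3\right) = -2 - -12 = -2 + 12 = 10$)
$- \frac{12}{-35 + F{\left(-3,-4 \right)}} p = - \frac{12}{-35 + 0} \cdot 10 = - \frac{12}{-35} \cdot 10 = \left(-12\right) \left(- \frac{1}{35}\right) 10 = \frac{12}{35} \cdot 10 = \frac{24}{7}$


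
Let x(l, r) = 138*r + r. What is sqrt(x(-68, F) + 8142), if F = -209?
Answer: I*sqrt(20909) ≈ 144.6*I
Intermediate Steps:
x(l, r) = 139*r
sqrt(x(-68, F) + 8142) = sqrt(139*(-209) + 8142) = sqrt(-29051 + 8142) = sqrt(-20909) = I*sqrt(20909)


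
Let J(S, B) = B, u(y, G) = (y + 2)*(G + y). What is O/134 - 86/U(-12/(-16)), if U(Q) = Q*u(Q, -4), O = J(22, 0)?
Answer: 5504/429 ≈ 12.830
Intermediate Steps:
u(y, G) = (2 + y)*(G + y)
O = 0
U(Q) = Q*(-8 + Q² - 2*Q) (U(Q) = Q*(Q² + 2*(-4) + 2*Q - 4*Q) = Q*(Q² - 8 + 2*Q - 4*Q) = Q*(-8 + Q² - 2*Q))
O/134 - 86/U(-12/(-16)) = 0/134 - 86*4/(3*(-8 + (-12/(-16))² - (-24)/(-16))) = 0*(1/134) - 86*4/(3*(-8 + (-12*(-1/16))² - (-24)*(-1)/16)) = 0 - 86*4/(3*(-8 + (¾)² - 2*¾)) = 0 - 86*4/(3*(-8 + 9/16 - 3/2)) = 0 - 86/((¾)*(-143/16)) = 0 - 86/(-429/64) = 0 - 86*(-64/429) = 0 + 5504/429 = 5504/429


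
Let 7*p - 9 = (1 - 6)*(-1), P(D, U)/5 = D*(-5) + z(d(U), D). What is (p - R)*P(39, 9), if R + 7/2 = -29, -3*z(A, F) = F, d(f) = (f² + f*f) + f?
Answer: -35880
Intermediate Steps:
d(f) = f + 2*f² (d(f) = (f² + f²) + f = 2*f² + f = f + 2*f²)
z(A, F) = -F/3
P(D, U) = -80*D/3 (P(D, U) = 5*(D*(-5) - D/3) = 5*(-5*D - D/3) = 5*(-16*D/3) = -80*D/3)
p = 2 (p = 9/7 + ((1 - 6)*(-1))/7 = 9/7 + (-5*(-1))/7 = 9/7 + (⅐)*5 = 9/7 + 5/7 = 2)
R = -65/2 (R = -7/2 - 29 = -65/2 ≈ -32.500)
(p - R)*P(39, 9) = (2 - 1*(-65/2))*(-80/3*39) = (2 + 65/2)*(-1040) = (69/2)*(-1040) = -35880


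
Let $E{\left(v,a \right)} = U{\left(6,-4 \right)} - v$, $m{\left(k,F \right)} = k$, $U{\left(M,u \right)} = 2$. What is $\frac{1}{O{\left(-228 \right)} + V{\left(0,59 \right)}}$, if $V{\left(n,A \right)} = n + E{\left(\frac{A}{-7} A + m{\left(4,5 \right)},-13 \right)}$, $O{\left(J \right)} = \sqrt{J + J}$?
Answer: $\frac{24269}{12042433} - \frac{98 i \sqrt{114}}{12042433} \approx 0.0020153 - 8.6889 \cdot 10^{-5} i$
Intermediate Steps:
$O{\left(J \right)} = \sqrt{2} \sqrt{J}$ ($O{\left(J \right)} = \sqrt{2 J} = \sqrt{2} \sqrt{J}$)
$E{\left(v,a \right)} = 2 - v$
$V{\left(n,A \right)} = -2 + n + \frac{A^{2}}{7}$ ($V{\left(n,A \right)} = n - \left(2 + \frac{A}{-7} A\right) = n - \left(2 + A \left(- \frac{1}{7}\right) A\right) = n - \left(2 + - \frac{A}{7} A\right) = n + \left(2 - \left(- \frac{A^{2}}{7} + 4\right)\right) = n + \left(2 - \left(4 - \frac{A^{2}}{7}\right)\right) = n + \left(2 + \left(-4 + \frac{A^{2}}{7}\right)\right) = n + \left(-2 + \frac{A^{2}}{7}\right) = -2 + n + \frac{A^{2}}{7}$)
$\frac{1}{O{\left(-228 \right)} + V{\left(0,59 \right)}} = \frac{1}{\sqrt{2} \sqrt{-228} + \left(-2 + 0 + \frac{59^{2}}{7}\right)} = \frac{1}{\sqrt{2} \cdot 2 i \sqrt{57} + \left(-2 + 0 + \frac{1}{7} \cdot 3481\right)} = \frac{1}{2 i \sqrt{114} + \left(-2 + 0 + \frac{3481}{7}\right)} = \frac{1}{2 i \sqrt{114} + \frac{3467}{7}} = \frac{1}{\frac{3467}{7} + 2 i \sqrt{114}}$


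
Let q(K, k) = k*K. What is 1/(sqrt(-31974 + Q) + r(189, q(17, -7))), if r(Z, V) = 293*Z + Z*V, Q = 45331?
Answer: 32886/1081475639 - 19*sqrt(37)/1081475639 ≈ 3.0302e-5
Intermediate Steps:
q(K, k) = K*k
r(Z, V) = 293*Z + V*Z
1/(sqrt(-31974 + Q) + r(189, q(17, -7))) = 1/(sqrt(-31974 + 45331) + 189*(293 + 17*(-7))) = 1/(sqrt(13357) + 189*(293 - 119)) = 1/(19*sqrt(37) + 189*174) = 1/(19*sqrt(37) + 32886) = 1/(32886 + 19*sqrt(37))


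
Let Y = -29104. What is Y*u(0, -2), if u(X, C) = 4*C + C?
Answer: 291040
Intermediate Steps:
u(X, C) = 5*C
Y*u(0, -2) = -145520*(-2) = -29104*(-10) = 291040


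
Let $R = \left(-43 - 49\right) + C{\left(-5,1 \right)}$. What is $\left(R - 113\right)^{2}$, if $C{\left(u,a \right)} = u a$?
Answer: $44100$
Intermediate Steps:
$C{\left(u,a \right)} = a u$
$R = -97$ ($R = \left(-43 - 49\right) + 1 \left(-5\right) = -92 - 5 = -97$)
$\left(R - 113\right)^{2} = \left(-97 - 113\right)^{2} = \left(-210\right)^{2} = 44100$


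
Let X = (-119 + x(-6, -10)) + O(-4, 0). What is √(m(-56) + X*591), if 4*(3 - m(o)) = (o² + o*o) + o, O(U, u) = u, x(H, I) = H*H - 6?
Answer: 95*I*√6 ≈ 232.7*I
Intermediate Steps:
x(H, I) = -6 + H² (x(H, I) = H² - 6 = -6 + H²)
X = -89 (X = (-119 + (-6 + (-6)²)) + 0 = (-119 + (-6 + 36)) + 0 = (-119 + 30) + 0 = -89 + 0 = -89)
m(o) = 3 - o²/2 - o/4 (m(o) = 3 - ((o² + o*o) + o)/4 = 3 - ((o² + o²) + o)/4 = 3 - (2*o² + o)/4 = 3 - (o + 2*o²)/4 = 3 + (-o²/2 - o/4) = 3 - o²/2 - o/4)
√(m(-56) + X*591) = √((3 - ½*(-56)² - ¼*(-56)) - 89*591) = √((3 - ½*3136 + 14) - 52599) = √((3 - 1568 + 14) - 52599) = √(-1551 - 52599) = √(-54150) = 95*I*√6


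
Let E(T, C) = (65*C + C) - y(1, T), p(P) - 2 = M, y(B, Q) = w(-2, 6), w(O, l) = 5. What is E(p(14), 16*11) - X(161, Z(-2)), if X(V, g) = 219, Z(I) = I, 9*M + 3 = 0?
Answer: 11392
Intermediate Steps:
M = -1/3 (M = -1/3 + (1/9)*0 = -1/3 + 0 = -1/3 ≈ -0.33333)
y(B, Q) = 5
p(P) = 5/3 (p(P) = 2 - 1/3 = 5/3)
E(T, C) = -5 + 66*C (E(T, C) = (65*C + C) - 1*5 = 66*C - 5 = -5 + 66*C)
E(p(14), 16*11) - X(161, Z(-2)) = (-5 + 66*(16*11)) - 1*219 = (-5 + 66*176) - 219 = (-5 + 11616) - 219 = 11611 - 219 = 11392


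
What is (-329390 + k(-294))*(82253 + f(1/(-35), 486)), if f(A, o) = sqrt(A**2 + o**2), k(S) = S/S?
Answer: -27093233417 - 329389*sqrt(289340101)/35 ≈ -2.7253e+10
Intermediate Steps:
k(S) = 1
(-329390 + k(-294))*(82253 + f(1/(-35), 486)) = (-329390 + 1)*(82253 + sqrt((1/(-35))**2 + 486**2)) = -329389*(82253 + sqrt((-1/35)**2 + 236196)) = -329389*(82253 + sqrt(1/1225 + 236196)) = -329389*(82253 + sqrt(289340101/1225)) = -329389*(82253 + sqrt(289340101)/35) = -27093233417 - 329389*sqrt(289340101)/35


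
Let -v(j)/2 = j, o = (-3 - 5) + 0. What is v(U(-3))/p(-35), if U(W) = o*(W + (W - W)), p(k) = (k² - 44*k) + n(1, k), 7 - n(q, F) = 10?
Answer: -24/1381 ≈ -0.017379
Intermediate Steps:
n(q, F) = -3 (n(q, F) = 7 - 1*10 = 7 - 10 = -3)
o = -8 (o = -8 + 0 = -8)
p(k) = -3 + k² - 44*k (p(k) = (k² - 44*k) - 3 = -3 + k² - 44*k)
U(W) = -8*W (U(W) = -8*(W + (W - W)) = -8*(W + 0) = -8*W)
v(j) = -2*j
v(U(-3))/p(-35) = (-(-16)*(-3))/(-3 + (-35)² - 44*(-35)) = (-2*24)/(-3 + 1225 + 1540) = -48/2762 = -48*1/2762 = -24/1381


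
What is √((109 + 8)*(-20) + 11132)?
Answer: 2*√2198 ≈ 93.766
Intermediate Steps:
√((109 + 8)*(-20) + 11132) = √(117*(-20) + 11132) = √(-2340 + 11132) = √8792 = 2*√2198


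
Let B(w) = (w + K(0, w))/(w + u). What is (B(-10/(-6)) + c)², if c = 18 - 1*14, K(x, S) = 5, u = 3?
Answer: 1444/49 ≈ 29.469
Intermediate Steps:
B(w) = (5 + w)/(3 + w) (B(w) = (w + 5)/(w + 3) = (5 + w)/(3 + w))
c = 4 (c = 18 - 14 = 4)
(B(-10/(-6)) + c)² = ((5 - 10/(-6))/(3 - 10/(-6)) + 4)² = ((5 - 10*(-⅙))/(3 - 10*(-⅙)) + 4)² = ((5 + 5/3)/(3 + 5/3) + 4)² = ((20/3)/(14/3) + 4)² = ((3/14)*(20/3) + 4)² = (10/7 + 4)² = (38/7)² = 1444/49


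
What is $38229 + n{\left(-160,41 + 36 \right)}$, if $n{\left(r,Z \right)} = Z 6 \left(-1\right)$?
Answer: $37767$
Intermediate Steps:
$n{\left(r,Z \right)} = - 6 Z$ ($n{\left(r,Z \right)} = 6 Z \left(-1\right) = - 6 Z$)
$38229 + n{\left(-160,41 + 36 \right)} = 38229 - 6 \left(41 + 36\right) = 38229 - 462 = 37767$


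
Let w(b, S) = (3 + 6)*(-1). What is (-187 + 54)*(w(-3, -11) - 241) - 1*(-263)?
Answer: 33513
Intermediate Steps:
w(b, S) = -9 (w(b, S) = 9*(-1) = -9)
(-187 + 54)*(w(-3, -11) - 241) - 1*(-263) = (-187 + 54)*(-9 - 241) - 1*(-263) = -133*(-250) + 263 = 33250 + 263 = 33513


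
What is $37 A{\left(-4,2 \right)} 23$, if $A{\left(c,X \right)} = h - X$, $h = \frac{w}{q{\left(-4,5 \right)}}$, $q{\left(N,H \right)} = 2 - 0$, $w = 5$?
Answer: $\frac{851}{2} \approx 425.5$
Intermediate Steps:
$q{\left(N,H \right)} = 2$ ($q{\left(N,H \right)} = 2 + 0 = 2$)
$h = \frac{5}{2} \approx 2.5$
$A{\left(c,X \right)} = \frac{5}{2} - X$
$37 A{\left(-4,2 \right)} 23 = 37 \left(\frac{5}{2} - 2\right) 23 = 37 \cdot \frac{1}{2} \cdot 23 = \frac{37}{2} \cdot 23 = \frac{851}{2}$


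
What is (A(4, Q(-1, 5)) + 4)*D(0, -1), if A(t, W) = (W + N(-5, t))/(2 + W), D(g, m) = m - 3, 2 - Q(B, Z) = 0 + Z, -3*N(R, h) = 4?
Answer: -100/3 ≈ -33.333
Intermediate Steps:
N(R, h) = -4/3 (N(R, h) = -⅓*4 = -4/3)
Q(B, Z) = 2 - Z (Q(B, Z) = 2 - (0 + Z) = 2 - Z)
D(g, m) = -3 + m
A(t, W) = (-4/3 + W)/(2 + W) (A(t, W) = (W - 4/3)/(2 + W) = (-4/3 + W)/(2 + W))
(A(4, Q(-1, 5)) + 4)*D(0, -1) = ((-4/3 + (2 - 1*5))/(2 + (2 - 1*5)) + 4)*(-3 - 1) = ((-4/3 + (2 - 5))/(2 + (2 - 5)) + 4)*(-4) = ((-4/3 - 3)/(2 - 3) + 4)*(-4) = (-13/3/(-1) + 4)*(-4) = (-1*(-13/3) + 4)*(-4) = (13/3 + 4)*(-4) = (25/3)*(-4) = -100/3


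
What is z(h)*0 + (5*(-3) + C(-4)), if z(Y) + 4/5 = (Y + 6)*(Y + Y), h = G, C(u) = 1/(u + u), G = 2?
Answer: -121/8 ≈ -15.125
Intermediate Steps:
C(u) = 1/(2*u)
h = 2
z(Y) = -⅘ + 2*Y*(6 + Y) (z(Y) = -⅘ + (Y + 6)*(Y + Y) = -⅘ + (6 + Y)*(2*Y) = -⅘ + 2*Y*(6 + Y))
z(h)*0 + (5*(-3) + C(-4)) = (-⅘ + 2*2² + 12*2)*0 + (5*(-3) + (½)/(-4)) = (-⅘ + 2*4 + 24)*0 + (-15 + (½)*(-¼)) = (-⅘ + 8 + 24)*0 + (-15 - ⅛) = (156/5)*0 - 121/8 = 0 - 121/8 = -121/8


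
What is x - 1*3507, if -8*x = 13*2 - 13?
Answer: -28069/8 ≈ -3508.6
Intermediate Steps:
x = -13/8 (x = -(13*2 - 13)/8 = -(26 - 13)/8 = -⅛*13 = -13/8 ≈ -1.6250)
x - 1*3507 = -13/8 - 1*3507 = -13/8 - 3507 = -28069/8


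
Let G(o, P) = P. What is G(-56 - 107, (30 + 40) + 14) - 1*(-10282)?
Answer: 10366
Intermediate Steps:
G(-56 - 107, (30 + 40) + 14) - 1*(-10282) = ((30 + 40) + 14) - 1*(-10282) = (70 + 14) + 10282 = 84 + 10282 = 10366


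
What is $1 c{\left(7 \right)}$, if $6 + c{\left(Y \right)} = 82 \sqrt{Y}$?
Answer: $-6 + 82 \sqrt{7} \approx 210.95$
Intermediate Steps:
$c{\left(Y \right)} = -6 + 82 \sqrt{Y}$
$1 c{\left(7 \right)} = 1 \left(-6 + 82 \sqrt{7}\right) = -6 + 82 \sqrt{7}$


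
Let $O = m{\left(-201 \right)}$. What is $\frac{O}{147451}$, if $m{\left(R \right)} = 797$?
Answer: $\frac{797}{147451} \approx 0.0054052$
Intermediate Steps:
$O = 797$
$\frac{O}{147451} = \frac{797}{147451}$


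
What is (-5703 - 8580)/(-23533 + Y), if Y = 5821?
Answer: 529/656 ≈ 0.80640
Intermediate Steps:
(-5703 - 8580)/(-23533 + Y) = (-5703 - 8580)/(-23533 + 5821) = -14283/(-17712) = -14283*(-1/17712) = 529/656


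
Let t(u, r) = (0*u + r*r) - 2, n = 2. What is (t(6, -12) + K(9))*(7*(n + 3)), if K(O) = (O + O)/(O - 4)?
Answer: 5096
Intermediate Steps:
t(u, r) = -2 + r² (t(u, r) = (0 + r²) - 2 = r² - 2 = -2 + r²)
K(O) = 2*O/(-4 + O) (K(O) = (2*O)/(-4 + O) = 2*O/(-4 + O))
(t(6, -12) + K(9))*(7*(n + 3)) = ((-2 + (-12)²) + 2*9/(-4 + 9))*(7*(2 + 3)) = ((-2 + 144) + 2*9/5)*(7*5) = (142 + 2*9*(⅕))*35 = (142 + 18/5)*35 = (728/5)*35 = 5096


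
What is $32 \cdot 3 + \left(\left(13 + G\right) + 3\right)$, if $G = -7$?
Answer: $105$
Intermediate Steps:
$32 \cdot 3 + \left(\left(13 + G\right) + 3\right) = 32 \cdot 3 + \left(\left(13 - 7\right) + 3\right) = 96 + \left(6 + 3\right) = 96 + 9 = 105$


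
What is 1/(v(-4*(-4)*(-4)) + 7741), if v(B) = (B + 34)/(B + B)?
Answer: 64/495439 ≈ 0.00012918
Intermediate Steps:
v(B) = (34 + B)/(2*B) (v(B) = (34 + B)/((2*B)) = (34 + B)*(1/(2*B)) = (34 + B)/(2*B))
1/(v(-4*(-4)*(-4)) + 7741) = 1/((34 - 4*(-4)*(-4))/(2*((-4*(-4)*(-4)))) + 7741) = 1/((34 + 16*(-4))/(2*((16*(-4)))) + 7741) = 1/((1/2)*(34 - 64)/(-64) + 7741) = 1/((1/2)*(-1/64)*(-30) + 7741) = 1/(15/64 + 7741) = 1/(495439/64) = 64/495439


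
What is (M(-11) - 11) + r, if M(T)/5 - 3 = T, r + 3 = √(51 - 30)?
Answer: -54 + √21 ≈ -49.417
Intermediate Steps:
r = -3 + √21 (r = -3 + √(51 - 30) = -3 + √21 ≈ 1.5826)
M(T) = 15 + 5*T
(M(-11) - 11) + r = ((15 + 5*(-11)) - 11) + (-3 + √21) = ((15 - 55) - 11) + (-3 + √21) = (-40 - 11) + (-3 + √21) = -51 + (-3 + √21) = -54 + √21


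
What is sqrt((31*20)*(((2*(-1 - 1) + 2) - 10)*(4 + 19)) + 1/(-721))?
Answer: I*sqrt(88955192641)/721 ≈ 413.67*I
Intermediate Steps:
sqrt((31*20)*(((2*(-1 - 1) + 2) - 10)*(4 + 19)) + 1/(-721)) = sqrt(620*(((2*(-2) + 2) - 10)*23) - 1/721) = sqrt(620*(((-4 + 2) - 10)*23) - 1/721) = sqrt(620*((-2 - 10)*23) - 1/721) = sqrt(620*(-12*23) - 1/721) = sqrt(620*(-276) - 1/721) = sqrt(-171120 - 1/721) = sqrt(-123377521/721) = I*sqrt(88955192641)/721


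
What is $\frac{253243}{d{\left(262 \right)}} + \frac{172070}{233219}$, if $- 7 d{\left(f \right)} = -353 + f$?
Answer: $\frac{59063316127}{3031847} \approx 19481.0$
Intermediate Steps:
$d{\left(f \right)} = \frac{353}{7} - \frac{f}{7}$ ($d{\left(f \right)} = - \frac{-353 + f}{7} = \frac{353}{7} - \frac{f}{7}$)
$\frac{253243}{d{\left(262 \right)}} + \frac{172070}{233219} = \frac{253243}{\frac{353}{7} - \frac{262}{7}} + \frac{172070}{233219} = \frac{253243}{\frac{353}{7} - \frac{262}{7}} + 172070 \cdot \frac{1}{233219} = \frac{253243}{13} + \frac{172070}{233219} = \frac{59063316127}{3031847}$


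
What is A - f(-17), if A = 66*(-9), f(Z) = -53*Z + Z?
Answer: -1478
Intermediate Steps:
f(Z) = -52*Z
A = -594
A - f(-17) = -594 - (-52)*(-17) = -594 - 1*884 = -594 - 884 = -1478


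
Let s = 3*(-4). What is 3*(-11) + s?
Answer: -45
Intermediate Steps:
s = -12
3*(-11) + s = 3*(-11) - 12 = -33 - 12 = -45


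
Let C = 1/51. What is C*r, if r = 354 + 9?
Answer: 121/17 ≈ 7.1176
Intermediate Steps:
r = 363
C = 1/51 ≈ 0.019608
C*r = (1/51)*363 = 121/17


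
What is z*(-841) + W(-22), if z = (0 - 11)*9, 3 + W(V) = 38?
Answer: 83294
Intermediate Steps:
W(V) = 35 (W(V) = -3 + 38 = 35)
z = -99 (z = -11*9 = -99)
z*(-841) + W(-22) = -99*(-841) + 35 = 83259 + 35 = 83294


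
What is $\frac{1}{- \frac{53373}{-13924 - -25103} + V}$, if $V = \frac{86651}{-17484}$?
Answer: $- \frac{195453636}{1901845061} \approx -0.10277$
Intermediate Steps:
$V = - \frac{86651}{17484}$ ($V = 86651 \left(- \frac{1}{17484}\right) = - \frac{86651}{17484} \approx -4.956$)
$\frac{1}{- \frac{53373}{-13924 - -25103} + V} = \frac{1}{- \frac{53373}{-13924 - -25103} - \frac{86651}{17484}} = \frac{1}{- \frac{53373}{-13924 + 25103} - \frac{86651}{17484}} = \frac{1}{- \frac{53373}{11179} - \frac{86651}{17484}} = \frac{1}{- \frac{1901845061}{195453636}} = - \frac{195453636}{1901845061}$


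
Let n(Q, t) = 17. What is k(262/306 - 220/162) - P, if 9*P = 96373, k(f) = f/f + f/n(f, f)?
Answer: -250643455/23409 ≈ -10707.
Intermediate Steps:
k(f) = 1 + f/17 (k(f) = f/f + f/17 = 1 + f*(1/17) = 1 + f/17)
P = 96373/9 (P = (⅑)*96373 = 96373/9 ≈ 10708.)
k(262/306 - 220/162) - P = (1 + (262/306 - 220/162)/17) - 1*96373/9 = (1 + (262*(1/306) - 220*1/162)/17) - 96373/9 = (1 + (131/153 - 110/81)/17) - 96373/9 = (1 + (1/17)*(-691/1377)) - 96373/9 = (1 - 691/23409) - 96373/9 = 22718/23409 - 96373/9 = -250643455/23409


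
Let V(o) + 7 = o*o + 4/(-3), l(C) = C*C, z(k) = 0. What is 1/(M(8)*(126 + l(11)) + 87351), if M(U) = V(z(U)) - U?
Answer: 3/249950 ≈ 1.2002e-5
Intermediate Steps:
l(C) = C²
V(o) = -25/3 + o² (V(o) = -7 + (o*o + 4/(-3)) = -7 + (o² + 4*(-⅓)) = -7 + (o² - 4/3) = -7 + (-4/3 + o²) = -25/3 + o²)
M(U) = -25/3 - U (M(U) = (-25/3 + 0²) - U = (-25/3 + 0) - U = -25/3 - U)
1/(M(8)*(126 + l(11)) + 87351) = 1/((-25/3 - 1*8)*(126 + 11²) + 87351) = 1/((-25/3 - 8)*(126 + 121) + 87351) = 1/(-49/3*247 + 87351) = 1/(-12103/3 + 87351) = 1/(249950/3) = 3/249950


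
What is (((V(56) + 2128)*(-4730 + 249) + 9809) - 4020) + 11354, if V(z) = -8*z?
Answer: -7510937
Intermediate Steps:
(((V(56) + 2128)*(-4730 + 249) + 9809) - 4020) + 11354 = (((-8*56 + 2128)*(-4730 + 249) + 9809) - 4020) + 11354 = (((-448 + 2128)*(-4481) + 9809) - 4020) + 11354 = ((1680*(-4481) + 9809) - 4020) + 11354 = ((-7528080 + 9809) - 4020) + 11354 = (-7518271 - 4020) + 11354 = -7522291 + 11354 = -7510937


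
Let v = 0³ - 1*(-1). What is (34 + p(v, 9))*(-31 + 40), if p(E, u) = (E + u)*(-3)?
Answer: 36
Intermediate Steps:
v = 1 (v = 0 + 1 = 1)
p(E, u) = -3*E - 3*u
(34 + p(v, 9))*(-31 + 40) = (34 + (-3*1 - 3*9))*(-31 + 40) = (34 + (-3 - 27))*9 = (34 - 30)*9 = 4*9 = 36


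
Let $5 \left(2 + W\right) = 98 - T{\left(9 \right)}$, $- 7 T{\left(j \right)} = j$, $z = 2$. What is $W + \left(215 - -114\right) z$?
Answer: $\frac{4731}{7} \approx 675.86$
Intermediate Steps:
$T{\left(j \right)} = - \frac{j}{7}$
$W = \frac{125}{7}$ ($W = -2 + \frac{98 - \left(- \frac{1}{7}\right) 9}{5} = -2 + \frac{98 - - \frac{9}{7}}{5} = -2 + \frac{98 + \frac{9}{7}}{5} = -2 + \frac{1}{5} \cdot \frac{695}{7} = -2 + \frac{139}{7} = \frac{125}{7} \approx 17.857$)
$W + \left(215 - -114\right) z = \frac{125}{7} + \left(215 - -114\right) 2 = \frac{125}{7} + \left(215 + 114\right) 2 = \frac{125}{7} + 329 \cdot 2 = \frac{125}{7} + 658 = \frac{4731}{7}$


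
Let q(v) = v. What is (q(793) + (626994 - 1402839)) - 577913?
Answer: -1352965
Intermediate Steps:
(q(793) + (626994 - 1402839)) - 577913 = (793 + (626994 - 1402839)) - 577913 = (793 - 775845) - 577913 = -775052 - 577913 = -1352965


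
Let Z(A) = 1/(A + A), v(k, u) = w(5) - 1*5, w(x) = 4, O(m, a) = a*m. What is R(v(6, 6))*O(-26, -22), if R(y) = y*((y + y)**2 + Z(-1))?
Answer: -2002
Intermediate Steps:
v(k, u) = -1 (v(k, u) = 4 - 1*5 = 4 - 5 = -1)
Z(A) = 1/(2*A)
R(y) = y*(-1/2 + 4*y**2) (R(y) = y*((y + y)**2 + (1/2)/(-1)) = y*((2*y)**2 + (1/2)*(-1)) = y*(4*y**2 - 1/2) = y*(-1/2 + 4*y**2))
R(v(6, 6))*O(-26, -22) = (4*(-1)**3 - 1/2*(-1))*(-22*(-26)) = (4*(-1) + 1/2)*572 = (-4 + 1/2)*572 = -7/2*572 = -2002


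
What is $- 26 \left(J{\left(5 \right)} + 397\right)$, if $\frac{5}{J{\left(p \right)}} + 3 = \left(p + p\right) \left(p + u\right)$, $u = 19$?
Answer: $- \frac{2446444}{237} \approx -10323.0$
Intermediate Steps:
$J{\left(p \right)} = \frac{5}{-3 + 2 p \left(19 + p\right)}$ ($J{\left(p \right)} = \frac{5}{-3 + \left(p + p\right) \left(p + 19\right)} = \frac{5}{-3 + 2 p \left(19 + p\right)}$)
$- 26 \left(J{\left(5 \right)} + 397\right) = - 26 \left(\frac{5}{-3 + 2 \cdot 5^{2} + 38 \cdot 5} + 397\right) = - 26 \left(\frac{5}{-3 + 2 \cdot 25 + 190} + 397\right) = - 26 \left(\frac{5}{-3 + 50 + 190} + 397\right) = - 26 \left(\frac{5}{237} + 397\right) = \left(-26\right) \frac{94094}{237} = - \frac{2446444}{237}$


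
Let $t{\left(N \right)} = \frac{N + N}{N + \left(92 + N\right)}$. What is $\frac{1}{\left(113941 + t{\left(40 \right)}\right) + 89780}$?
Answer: $\frac{43}{8760023} \approx 4.9087 \cdot 10^{-6}$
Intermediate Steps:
$t{\left(N \right)} = \frac{2 N}{92 + 2 N}$
$\frac{1}{\left(113941 + t{\left(40 \right)}\right) + 89780} = \frac{1}{\left(113941 + \frac{40}{46 + 40}\right) + 89780} = \frac{1}{\left(113941 + \frac{40}{86}\right) + 89780} = \frac{1}{\left(113941 + 40 \cdot \frac{1}{86}\right) + 89780} = \frac{1}{\left(113941 + \frac{20}{43}\right) + 89780} = \frac{1}{\frac{4899483}{43} + 89780} = \frac{1}{\frac{8760023}{43}} = \frac{43}{8760023}$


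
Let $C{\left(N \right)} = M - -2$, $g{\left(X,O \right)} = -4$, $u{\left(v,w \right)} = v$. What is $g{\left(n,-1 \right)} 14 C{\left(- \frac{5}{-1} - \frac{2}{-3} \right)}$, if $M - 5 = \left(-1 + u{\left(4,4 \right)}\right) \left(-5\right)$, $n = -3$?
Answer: $448$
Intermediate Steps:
$M = -10$ ($M = 5 + \left(-1 + 4\right) \left(-5\right) = 5 + 3 \left(-5\right) = 5 - 15 = -10$)
$C{\left(N \right)} = -8$ ($C{\left(N \right)} = -10 - -2 = -10 + 2 = -8$)
$g{\left(n,-1 \right)} 14 C{\left(- \frac{5}{-1} - \frac{2}{-3} \right)} = \left(-4\right) 14 \left(-8\right) = \left(-56\right) \left(-8\right) = 448$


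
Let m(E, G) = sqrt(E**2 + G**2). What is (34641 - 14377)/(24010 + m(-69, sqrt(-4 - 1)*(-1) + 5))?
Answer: 20264/(24010 + sqrt(4761 + (5 - I*sqrt(5))**2)) ≈ 0.84156 + 5.6512e-6*I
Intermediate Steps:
(34641 - 14377)/(24010 + m(-69, sqrt(-4 - 1)*(-1) + 5)) = (34641 - 14377)/(24010 + sqrt((-69)**2 + (sqrt(-4 - 1)*(-1) + 5)**2)) = 20264/(24010 + sqrt(4761 + (sqrt(-5)*(-1) + 5)**2)) = 20264/(24010 + sqrt(4761 + ((I*sqrt(5))*(-1) + 5)**2)) = 20264/(24010 + sqrt(4761 + (-I*sqrt(5) + 5)**2)) = 20264/(24010 + sqrt(4761 + (5 - I*sqrt(5))**2))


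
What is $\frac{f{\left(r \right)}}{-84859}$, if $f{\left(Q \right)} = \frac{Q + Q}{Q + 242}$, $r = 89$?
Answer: $- \frac{178}{28088329} \approx -6.3371 \cdot 10^{-6}$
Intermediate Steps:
$f{\left(Q \right)} = \frac{2 Q}{242 + Q}$
$\frac{f{\left(r \right)}}{-84859} = \frac{2 \cdot 89 \frac{1}{242 + 89}}{-84859} = 2 \cdot 89 \cdot \frac{1}{331} \left(- \frac{1}{84859}\right) = \frac{178}{331} \left(- \frac{1}{84859}\right) = - \frac{178}{28088329}$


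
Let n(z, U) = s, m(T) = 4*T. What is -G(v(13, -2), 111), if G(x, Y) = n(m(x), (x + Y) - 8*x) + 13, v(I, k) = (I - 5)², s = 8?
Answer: -21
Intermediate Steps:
n(z, U) = 8
v(I, k) = (-5 + I)²
G(x, Y) = 21 (G(x, Y) = 8 + 13 = 21)
-G(v(13, -2), 111) = -1*21 = -21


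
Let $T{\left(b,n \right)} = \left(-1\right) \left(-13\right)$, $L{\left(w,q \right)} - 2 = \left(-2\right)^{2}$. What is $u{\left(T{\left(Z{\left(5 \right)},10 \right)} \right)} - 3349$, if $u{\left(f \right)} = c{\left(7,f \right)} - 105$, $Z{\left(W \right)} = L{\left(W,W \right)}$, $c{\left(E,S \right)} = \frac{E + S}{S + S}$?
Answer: $- \frac{44892}{13} \approx -3453.2$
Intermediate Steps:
$L{\left(w,q \right)} = 6$ ($L{\left(w,q \right)} = 2 + \left(-2\right)^{2} = 2 + 4 = 6$)
$c{\left(E,S \right)} = \frac{E + S}{2 S}$
$Z{\left(W \right)} = 6$
$T{\left(b,n \right)} = 13$
$u{\left(f \right)} = -105 + \frac{7 + f}{2 f}$ ($u{\left(f \right)} = \frac{7 + f}{2 f} - 105 = -105 + \frac{7 + f}{2 f}$)
$u{\left(T{\left(Z{\left(5 \right)},10 \right)} \right)} - 3349 = \frac{7 - 2717}{2 \cdot 13} - 3349 = \frac{1}{2} \cdot \frac{1}{13} \left(7 - 2717\right) - 3349 = \frac{1}{2} \cdot \frac{1}{13} \left(-2710\right) - 3349 = - \frac{1355}{13} - 3349 = - \frac{44892}{13}$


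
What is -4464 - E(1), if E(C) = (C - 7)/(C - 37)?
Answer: -26785/6 ≈ -4464.2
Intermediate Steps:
E(C) = (-7 + C)/(-37 + C)
-4464 - E(1) = -4464 - (-7 + 1)/(-37 + 1) = -4464 - (-6)/(-36) = -4464 - (-1)*(-6)/36 = -4464 - 1*⅙ = -4464 - ⅙ = -26785/6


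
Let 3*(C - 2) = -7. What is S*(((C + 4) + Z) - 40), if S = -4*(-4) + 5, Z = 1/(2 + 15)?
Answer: -12950/17 ≈ -761.76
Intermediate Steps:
C = -1/3 (C = 2 + (1/3)*(-7) = 2 - 7/3 = -1/3 ≈ -0.33333)
Z = 1/17 ≈ 0.058824
S = 21 (S = 16 + 5 = 21)
S*(((C + 4) + Z) - 40) = 21*(((-1/3 + 4) + 1/17) - 40) = 21*((11/3 + 1/17) - 40) = 21*(190/51 - 40) = 21*(-1850/51) = -12950/17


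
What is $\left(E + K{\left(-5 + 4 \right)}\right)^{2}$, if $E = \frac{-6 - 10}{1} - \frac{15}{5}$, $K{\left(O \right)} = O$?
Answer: $400$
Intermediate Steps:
$E = -19$ ($E = \left(-6 - 10\right) 1 - 3 = \left(-16\right) 1 - 3 = -16 - 3 = -19$)
$\left(E + K{\left(-5 + 4 \right)}\right)^{2} = \left(-19 + \left(-5 + 4\right)\right)^{2} = \left(-19 - 1\right)^{2} = \left(-20\right)^{2} = 400$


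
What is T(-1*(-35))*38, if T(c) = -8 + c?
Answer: 1026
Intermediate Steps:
T(-1*(-35))*38 = (-8 - 1*(-35))*38 = (-8 + 35)*38 = 27*38 = 1026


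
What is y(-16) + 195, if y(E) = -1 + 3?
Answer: 197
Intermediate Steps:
y(E) = 2
y(-16) + 195 = 2 + 195 = 197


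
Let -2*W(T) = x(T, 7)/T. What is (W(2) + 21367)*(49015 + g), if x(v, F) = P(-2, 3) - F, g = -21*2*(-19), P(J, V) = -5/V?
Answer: 6386773795/6 ≈ 1.0645e+9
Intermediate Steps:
g = 798 (g = -42*(-19) = 798)
x(v, F) = -5/3 - F
W(T) = 13/(3*T) (W(T) = -(-5/3 - 1*7)/(2*T) = -(-5/3 - 7)/(2*T) = -(-13)/(3*T) = 13/(3*T))
(W(2) + 21367)*(49015 + g) = ((13/3)/2 + 21367)*(49015 + 798) = ((13/3)*(½) + 21367)*49813 = (13/6 + 21367)*49813 = (128215/6)*49813 = 6386773795/6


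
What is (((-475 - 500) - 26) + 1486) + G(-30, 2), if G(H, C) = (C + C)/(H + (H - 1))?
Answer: 29581/61 ≈ 484.93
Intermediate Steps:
G(H, C) = 2*C/(-1 + 2*H) (G(H, C) = (2*C)/(H + (-1 + H)) = (2*C)/(-1 + 2*H) = 2*C/(-1 + 2*H))
(((-475 - 500) - 26) + 1486) + G(-30, 2) = (((-475 - 500) - 26) + 1486) + 2*2/(-1 + 2*(-30)) = ((-975 - 26) + 1486) + 2*2/(-1 - 60) = (-1001 + 1486) + 2*2/(-61) = 485 + 2*2*(-1/61) = 485 - 4/61 = 29581/61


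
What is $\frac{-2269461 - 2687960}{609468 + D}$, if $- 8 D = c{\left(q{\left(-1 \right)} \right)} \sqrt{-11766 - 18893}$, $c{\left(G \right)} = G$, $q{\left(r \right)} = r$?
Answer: $- \frac{27624132224256}{3396125654885} + \frac{5665624 i \sqrt{30659}}{3396125654885} \approx -8.134 + 0.00029211 i$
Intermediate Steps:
$D = \frac{i \sqrt{30659}}{8}$ ($D = - \frac{\left(-1\right) \sqrt{-11766 - 18893}}{8} = - \frac{\left(-1\right) \sqrt{-30659}}{8} = - \frac{\left(-1\right) i \sqrt{30659}}{8} = \frac{i \sqrt{30659}}{8} \approx 21.887 i$)
$\frac{-2269461 - 2687960}{609468 + D} = \frac{-2269461 - 2687960}{609468 + \frac{i \sqrt{30659}}{8}} = - \frac{4957421}{609468 + \frac{i \sqrt{30659}}{8}}$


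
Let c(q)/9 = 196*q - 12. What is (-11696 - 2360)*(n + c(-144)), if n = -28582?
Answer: 3973715536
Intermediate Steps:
c(q) = -108 + 1764*q (c(q) = 9*(196*q - 12) = 9*(-12 + 196*q) = -108 + 1764*q)
(-11696 - 2360)*(n + c(-144)) = (-11696 - 2360)*(-28582 + (-108 + 1764*(-144))) = -14056*(-28582 + (-108 - 254016)) = -14056*(-28582 - 254124) = -14056*(-282706) = 3973715536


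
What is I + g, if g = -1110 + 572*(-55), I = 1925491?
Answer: 1892921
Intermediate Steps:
g = -32570 (g = -1110 - 31460 = -32570)
I + g = 1925491 - 32570 = 1892921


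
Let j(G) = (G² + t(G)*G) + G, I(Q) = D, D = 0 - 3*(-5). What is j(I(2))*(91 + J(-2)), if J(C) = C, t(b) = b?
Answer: 41385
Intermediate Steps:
D = 15 (D = 0 + 15 = 15)
I(Q) = 15
j(G) = G + 2*G² (j(G) = (G² + G*G) + G = (G² + G²) + G = 2*G² + G = G + 2*G²)
j(I(2))*(91 + J(-2)) = (15*(1 + 2*15))*(91 - 2) = (15*(1 + 30))*89 = (15*31)*89 = 465*89 = 41385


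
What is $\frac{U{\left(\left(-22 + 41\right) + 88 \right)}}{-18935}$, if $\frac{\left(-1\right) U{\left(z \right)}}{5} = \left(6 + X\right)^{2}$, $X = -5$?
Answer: $\frac{1}{3787} \approx 0.00026406$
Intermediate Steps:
$U{\left(z \right)} = -5$ ($U{\left(z \right)} = - 5 \left(6 - 5\right)^{2} = - 5 \cdot 1^{2} = \left(-5\right) 1 = -5$)
$\frac{U{\left(\left(-22 + 41\right) + 88 \right)}}{-18935} = - \frac{5}{-18935} = \left(-5\right) \left(- \frac{1}{18935}\right) = \frac{1}{3787}$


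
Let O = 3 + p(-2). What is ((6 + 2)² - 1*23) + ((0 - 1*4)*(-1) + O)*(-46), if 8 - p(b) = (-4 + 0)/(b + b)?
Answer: -603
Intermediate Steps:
p(b) = 8 + 2/b (p(b) = 8 - (-4 + 0)/(b + b) = 8 - (-4)/(2*b) = 8 - (-4)*1/(2*b) = 8 - (-2)/b = 8 + 2/b)
O = 10 (O = 3 + (8 + 2/(-2)) = 3 + (8 + 2*(-½)) = 3 + (8 - 1) = 3 + 7 = 10)
((6 + 2)² - 1*23) + ((0 - 1*4)*(-1) + O)*(-46) = ((6 + 2)² - 1*23) + ((0 - 1*4)*(-1) + 10)*(-46) = (8² - 23) + ((0 - 4)*(-1) + 10)*(-46) = (64 - 23) + (-4*(-1) + 10)*(-46) = 41 + (4 + 10)*(-46) = 41 + 14*(-46) = 41 - 644 = -603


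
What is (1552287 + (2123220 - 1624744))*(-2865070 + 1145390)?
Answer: -3526656115840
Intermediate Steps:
(1552287 + (2123220 - 1624744))*(-2865070 + 1145390) = (1552287 + 498476)*(-1719680) = 2050763*(-1719680) = -3526656115840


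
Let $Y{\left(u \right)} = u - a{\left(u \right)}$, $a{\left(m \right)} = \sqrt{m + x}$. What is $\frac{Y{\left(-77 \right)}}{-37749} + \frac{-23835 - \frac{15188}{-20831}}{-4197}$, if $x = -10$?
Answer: $\frac{6249599001164}{1100102837181} + \frac{i \sqrt{87}}{37749} \approx 5.6809 + 0.00024709 i$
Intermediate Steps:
$a{\left(m \right)} = \sqrt{-10 + m}$ ($a{\left(m \right)} = \sqrt{m - 10} = \sqrt{-10 + m}$)
$Y{\left(u \right)} = u - \sqrt{-10 + u}$
$\frac{Y{\left(-77 \right)}}{-37749} + \frac{-23835 - \frac{15188}{-20831}}{-4197} = \frac{-77 - \sqrt{-10 - 77}}{-37749} + \frac{-23835 - \frac{15188}{-20831}}{-4197} = \left(-77 - \sqrt{-87}\right) \left(- \frac{1}{37749}\right) + \left(-23835 - - \frac{15188}{20831}\right) \left(- \frac{1}{4197}\right) = \left(-77 - i \sqrt{87}\right) \left(- \frac{1}{37749}\right) + \left(-23835 + \frac{15188}{20831}\right) \left(- \frac{1}{4197}\right) = \left(-77 - i \sqrt{87}\right) \left(- \frac{1}{37749}\right) - - \frac{496491697}{87427707} = \left(\frac{77}{37749} + \frac{i \sqrt{87}}{37749}\right) + \frac{496491697}{87427707} = \frac{6249599001164}{1100102837181} + \frac{i \sqrt{87}}{37749}$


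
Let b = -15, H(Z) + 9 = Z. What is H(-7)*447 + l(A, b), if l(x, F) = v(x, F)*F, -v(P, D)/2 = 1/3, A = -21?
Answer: -7142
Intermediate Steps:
H(Z) = -9 + Z
v(P, D) = -2/3
l(x, F) = -2*F/3
H(-7)*447 + l(A, b) = (-9 - 7)*447 - 2/3*(-15) = -16*447 + 10 = -7152 + 10 = -7142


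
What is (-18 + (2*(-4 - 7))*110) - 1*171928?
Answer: -174366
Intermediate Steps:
(-18 + (2*(-4 - 7))*110) - 1*171928 = (-18 + (2*(-11))*110) - 171928 = (-18 - 22*110) - 171928 = (-18 - 2420) - 171928 = -2438 - 171928 = -174366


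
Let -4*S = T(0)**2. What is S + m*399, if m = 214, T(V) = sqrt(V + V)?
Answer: 85386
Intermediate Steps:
T(V) = sqrt(2)*sqrt(V) (T(V) = sqrt(2*V) = sqrt(2)*sqrt(V))
S = 0 (S = -(sqrt(2)*sqrt(0))**2/4 = -(sqrt(2)*0)**2/4 = -1/4*0**2 = -1/4*0 = 0)
S + m*399 = 0 + 214*399 = 0 + 85386 = 85386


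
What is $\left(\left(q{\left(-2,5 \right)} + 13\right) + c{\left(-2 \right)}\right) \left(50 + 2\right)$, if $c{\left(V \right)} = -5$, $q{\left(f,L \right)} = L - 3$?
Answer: $520$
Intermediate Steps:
$q{\left(f,L \right)} = -3 + L$
$\left(\left(q{\left(-2,5 \right)} + 13\right) + c{\left(-2 \right)}\right) \left(50 + 2\right) = \left(\left(\left(-3 + 5\right) + 13\right) - 5\right) \left(50 + 2\right) = \left(\left(2 + 13\right) - 5\right) 52 = \left(15 - 5\right) 52 = 10 \cdot 52 = 520$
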